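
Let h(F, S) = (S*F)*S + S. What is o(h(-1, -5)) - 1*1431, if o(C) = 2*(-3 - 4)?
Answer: -1445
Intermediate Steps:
h(F, S) = S + F*S**2 (h(F, S) = (F*S)*S + S = F*S**2 + S = S + F*S**2)
o(C) = -14 (o(C) = 2*(-7) = -14)
o(h(-1, -5)) - 1*1431 = -14 - 1*1431 = -14 - 1431 = -1445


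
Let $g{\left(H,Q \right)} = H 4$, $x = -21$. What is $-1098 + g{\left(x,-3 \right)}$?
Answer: $-1182$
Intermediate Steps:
$g{\left(H,Q \right)} = 4 H$
$-1098 + g{\left(x,-3 \right)} = -1098 + 4 \left(-21\right) = -1098 - 84 = -1182$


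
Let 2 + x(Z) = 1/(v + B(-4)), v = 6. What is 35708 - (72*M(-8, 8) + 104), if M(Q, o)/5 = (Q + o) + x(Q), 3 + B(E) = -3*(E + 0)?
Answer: 36300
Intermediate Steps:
B(E) = -3 - 3*E (B(E) = -3 - 3*(E + 0) = -3 - 3*E)
x(Z) = -29/15 (x(Z) = -2 + 1/(6 + (-3 - 3*(-4))) = -2 + 1/(6 + (-3 + 12)) = -2 + 1/(6 + 9) = -2 + 1/15 = -29/15)
M(Q, o) = -29/3 + 5*Q + 5*o (M(Q, o) = 5*((Q + o) - 29/15) = 5*(-29/15 + Q + o) = -29/3 + 5*Q + 5*o)
35708 - (72*M(-8, 8) + 104) = 35708 - (72*(-29/3 + 5*(-8) + 5*8) + 104) = 35708 - (72*(-29/3 - 40 + 40) + 104) = 35708 - (72*(-29/3) + 104) = 35708 - (-696 + 104) = 35708 - 1*(-592) = 35708 + 592 = 36300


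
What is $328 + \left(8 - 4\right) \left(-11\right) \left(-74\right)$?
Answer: $3584$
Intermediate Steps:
$328 + \left(8 - 4\right) \left(-11\right) \left(-74\right) = 328 + 4 \left(-11\right) \left(-74\right) = 328 - -3256 = 328 + 3256 = 3584$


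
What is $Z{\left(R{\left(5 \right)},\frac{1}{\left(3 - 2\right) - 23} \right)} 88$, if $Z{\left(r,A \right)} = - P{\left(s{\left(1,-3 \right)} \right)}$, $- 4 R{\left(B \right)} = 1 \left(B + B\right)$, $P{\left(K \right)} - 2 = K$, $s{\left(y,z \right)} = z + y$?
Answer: $0$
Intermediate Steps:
$s{\left(y,z \right)} = y + z$
$P{\left(K \right)} = 2 + K$
$R{\left(B \right)} = - \frac{B}{2}$ ($R{\left(B \right)} = - \frac{1 \left(B + B\right)}{4} = - \frac{1 \cdot 2 B}{4} = - \frac{2 B}{4} = - \frac{B}{2}$)
$Z{\left(r,A \right)} = 0$ ($Z{\left(r,A \right)} = - (2 + \left(1 - 3\right)) = - (2 - 2) = \left(-1\right) 0 = 0$)
$Z{\left(R{\left(5 \right)},\frac{1}{\left(3 - 2\right) - 23} \right)} 88 = 0 \cdot 88 = 0$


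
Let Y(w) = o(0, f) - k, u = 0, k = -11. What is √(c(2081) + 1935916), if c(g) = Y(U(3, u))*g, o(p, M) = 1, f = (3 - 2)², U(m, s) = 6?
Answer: 2*√490222 ≈ 1400.3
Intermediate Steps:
f = 1 (f = 1² = 1)
Y(w) = 12 (Y(w) = 1 - 1*(-11) = 1 + 11 = 12)
c(g) = 12*g
√(c(2081) + 1935916) = √(12*2081 + 1935916) = √(24972 + 1935916) = √1960888 = 2*√490222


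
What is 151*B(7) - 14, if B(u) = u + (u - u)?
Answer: 1043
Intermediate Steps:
B(u) = u (B(u) = u + 0 = u)
151*B(7) - 14 = 151*7 - 14 = 1057 - 14 = 1043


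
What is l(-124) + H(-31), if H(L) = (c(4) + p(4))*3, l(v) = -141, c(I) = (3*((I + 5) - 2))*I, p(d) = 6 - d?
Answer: 117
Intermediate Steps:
c(I) = I*(9 + 3*I) (c(I) = (3*((5 + I) - 2))*I = (3*(3 + I))*I = (9 + 3*I)*I = I*(9 + 3*I))
H(L) = 258 (H(L) = (3*4*(3 + 4) + (6 - 1*4))*3 = (3*4*7 + (6 - 4))*3 = (84 + 2)*3 = 86*3 = 258)
l(-124) + H(-31) = -141 + 258 = 117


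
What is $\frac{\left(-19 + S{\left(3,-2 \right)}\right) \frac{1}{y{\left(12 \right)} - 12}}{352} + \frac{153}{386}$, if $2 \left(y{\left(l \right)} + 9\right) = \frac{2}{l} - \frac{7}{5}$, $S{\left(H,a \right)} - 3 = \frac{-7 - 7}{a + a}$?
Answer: $\frac{17535183}{44056496} \approx 0.39802$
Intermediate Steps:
$S{\left(H,a \right)} = 3 - \frac{7}{a}$ ($S{\left(H,a \right)} = 3 + \frac{-7 - 7}{a + a} = 3 - \frac{14}{2 a} = 3 - 14 \frac{1}{2 a} = 3 - \frac{7}{a}$)
$y{\left(l \right)} = - \frac{97}{10} + \frac{1}{l}$ ($y{\left(l \right)} = -9 + \frac{\frac{2}{l} - \frac{7}{5}}{2} = -9 + \frac{- \frac{7}{5} + \frac{2}{l}}{2} = -9 - \left(\frac{7}{10} - \frac{1}{l}\right) = - \frac{97}{10} + \frac{1}{l}$)
$\frac{\left(-19 + S{\left(3,-2 \right)}\right) \frac{1}{y{\left(12 \right)} - 12}}{352} + \frac{153}{386} = \frac{\left(-19 - \left(-3 + \frac{7}{-2}\right)\right) \frac{1}{\left(- \frac{97}{10} + \frac{1}{12}\right) - 12}}{352} + \frac{153}{386} = \frac{-19 + \left(3 - - \frac{7}{2}\right)}{\left(- \frac{97}{10} + \frac{1}{12}\right) - 12} \cdot \frac{1}{352} + 153 \cdot \frac{1}{386} = \frac{-19 + \left(3 + \frac{7}{2}\right)}{- \frac{577}{60} - 12} \cdot \frac{1}{352} + \frac{153}{386} = \frac{-19 + \frac{13}{2}}{- \frac{1297}{60}} \cdot \frac{1}{352} + \frac{153}{386} = \left(- \frac{25}{2}\right) \left(- \frac{60}{1297}\right) \frac{1}{352} + \frac{153}{386} = \frac{750}{1297} \cdot \frac{1}{352} + \frac{153}{386} = \frac{375}{228272} + \frac{153}{386} = \frac{17535183}{44056496}$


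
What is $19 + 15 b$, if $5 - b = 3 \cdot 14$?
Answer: $-536$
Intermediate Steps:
$b = -37$ ($b = 5 - 3 \cdot 14 = 5 - 42 = -37$)
$19 + 15 b = 19 + 15 \left(-37\right) = 19 - 555 = -536$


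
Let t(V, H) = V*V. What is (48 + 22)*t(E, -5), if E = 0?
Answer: 0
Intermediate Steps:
t(V, H) = V²
(48 + 22)*t(E, -5) = (48 + 22)*0² = 70*0 = 0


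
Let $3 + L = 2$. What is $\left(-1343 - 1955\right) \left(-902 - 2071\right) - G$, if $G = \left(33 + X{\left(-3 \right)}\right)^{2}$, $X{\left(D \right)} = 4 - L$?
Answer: $9803510$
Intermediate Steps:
$L = -1$ ($L = -3 + 2 = -1$)
$X{\left(D \right)} = 5$ ($X{\left(D \right)} = 4 - -1 = 4 + 1 = 5$)
$G = 1444$ ($G = \left(33 + 5\right)^{2} = 38^{2} = 1444$)
$\left(-1343 - 1955\right) \left(-902 - 2071\right) - G = \left(-1343 - 1955\right) \left(-902 - 2071\right) - 1444 = \left(-3298\right) \left(-2973\right) - 1444 = 9804954 - 1444 = 9803510$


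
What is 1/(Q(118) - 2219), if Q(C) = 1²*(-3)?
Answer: -1/2222 ≈ -0.00045004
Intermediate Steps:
Q(C) = -3 (Q(C) = 1*(-3) = -3)
1/(Q(118) - 2219) = 1/(-3 - 2219) = 1/(-2222) = -1/2222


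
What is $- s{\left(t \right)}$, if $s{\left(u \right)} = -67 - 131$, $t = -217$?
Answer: $198$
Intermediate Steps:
$s{\left(u \right)} = -198$ ($s{\left(u \right)} = -67 - 131 = -198$)
$- s{\left(t \right)} = \left(-1\right) \left(-198\right) = 198$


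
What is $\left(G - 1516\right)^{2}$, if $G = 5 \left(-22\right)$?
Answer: $2643876$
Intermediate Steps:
$G = -110$
$\left(G - 1516\right)^{2} = \left(-110 - 1516\right)^{2} = \left(-1626\right)^{2} = 2643876$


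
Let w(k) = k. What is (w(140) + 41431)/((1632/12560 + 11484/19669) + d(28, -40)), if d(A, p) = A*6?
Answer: 213954366405/868322966 ≈ 246.40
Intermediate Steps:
d(A, p) = 6*A
(w(140) + 41431)/((1632/12560 + 11484/19669) + d(28, -40)) = (140 + 41431)/((1632/12560 + 11484/19669) + 6*28) = 41571/((1632*(1/12560) + 11484*(1/19669)) + 168) = 41571/((102/785 + 11484/19669) + 168) = 41571/(11021178/15440165 + 168) = 41571/(2604968898/15440165) = 41571*(15440165/2604968898) = 213954366405/868322966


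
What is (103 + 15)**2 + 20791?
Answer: 34715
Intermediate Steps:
(103 + 15)**2 + 20791 = 118**2 + 20791 = 13924 + 20791 = 34715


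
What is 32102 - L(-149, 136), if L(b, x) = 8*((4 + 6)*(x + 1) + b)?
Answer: 22334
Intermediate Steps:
L(b, x) = 80 + 8*b + 80*x (L(b, x) = 8*(10*(1 + x) + b) = 8*((10 + 10*x) + b) = 8*(10 + b + 10*x) = 80 + 8*b + 80*x)
32102 - L(-149, 136) = 32102 - (80 + 8*(-149) + 80*136) = 32102 - (80 - 1192 + 10880) = 32102 - 1*9768 = 32102 - 9768 = 22334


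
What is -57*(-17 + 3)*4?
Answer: 3192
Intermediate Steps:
-57*(-17 + 3)*4 = -(-798)*4 = -57*(-56) = 3192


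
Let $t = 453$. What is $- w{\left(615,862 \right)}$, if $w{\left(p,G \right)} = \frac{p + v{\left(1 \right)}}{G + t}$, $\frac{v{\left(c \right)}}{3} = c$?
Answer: $- \frac{618}{1315} \approx -0.46996$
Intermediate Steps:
$v{\left(c \right)} = 3 c$
$w{\left(p,G \right)} = \frac{3 + p}{453 + G}$ ($w{\left(p,G \right)} = \frac{p + 3 \cdot 1}{G + 453} = \frac{p + 3}{453 + G} = \frac{3 + p}{453 + G}$)
$- w{\left(615,862 \right)} = - \frac{3 + 615}{453 + 862} = - \frac{618}{1315}$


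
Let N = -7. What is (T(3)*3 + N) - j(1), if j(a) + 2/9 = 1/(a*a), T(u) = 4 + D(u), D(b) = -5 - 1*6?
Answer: -259/9 ≈ -28.778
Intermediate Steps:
D(b) = -11 (D(b) = -5 - 6 = -11)
T(u) = -7 (T(u) = 4 - 11 = -7)
j(a) = -2/9 + a⁻² (j(a) = -2/9 + 1/(a*a) = -2/9 + a⁻²)
(T(3)*3 + N) - j(1) = (-7*3 - 7) - (-2/9 + 1⁻²) = (-21 - 7) - (-2/9 + 1) = -28 - 1*7/9 = -28 - 7/9 = -259/9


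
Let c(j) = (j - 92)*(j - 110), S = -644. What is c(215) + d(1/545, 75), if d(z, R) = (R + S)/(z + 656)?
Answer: 4617073610/357521 ≈ 12914.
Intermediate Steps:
d(z, R) = (-644 + R)/(656 + z) (d(z, R) = (R - 644)/(z + 656) = (-644 + R)/(656 + z))
c(j) = (-110 + j)*(-92 + j) (c(j) = (-92 + j)*(-110 + j) = (-110 + j)*(-92 + j))
c(215) + d(1/545, 75) = (10120 + 215**2 - 202*215) + (-644 + 75)/(656 + 1/545) = (10120 + 46225 - 43430) - 569/(656 + 1/545) = 12915 - 569/(357521/545) = 12915 + (545/357521)*(-569) = 12915 - 310105/357521 = 4617073610/357521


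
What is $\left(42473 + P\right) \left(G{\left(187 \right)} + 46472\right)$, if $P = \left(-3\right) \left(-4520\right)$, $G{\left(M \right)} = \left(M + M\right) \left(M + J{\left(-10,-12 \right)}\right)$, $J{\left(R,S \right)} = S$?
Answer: $6271325426$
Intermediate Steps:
$G{\left(M \right)} = 2 M \left(-12 + M\right)$ ($G{\left(M \right)} = \left(M + M\right) \left(M - 12\right) = 2 M \left(-12 + M\right)$)
$P = 13560$
$\left(42473 + P\right) \left(G{\left(187 \right)} + 46472\right) = \left(42473 + 13560\right) \left(2 \cdot 187 \left(-12 + 187\right) + 46472\right) = 56033 \left(2 \cdot 187 \cdot 175 + 46472\right) = 56033 \left(65450 + 46472\right) = 56033 \cdot 111922 = 6271325426$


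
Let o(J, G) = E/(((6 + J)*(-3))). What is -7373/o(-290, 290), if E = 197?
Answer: -6281796/197 ≈ -31887.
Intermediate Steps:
o(J, G) = 197/(-18 - 3*J) (o(J, G) = 197/(((6 + J)*(-3))) = 197/(-18 - 3*J))
-7373/o(-290, 290) = -7373/((-197/(18 + 3*(-290)))) = -7373/((-197/(18 - 870))) = -7373/((-197/(-852))) = -7373/((-197*(-1/852))) = -7373/197/852 = -7373*852/197 = -6281796/197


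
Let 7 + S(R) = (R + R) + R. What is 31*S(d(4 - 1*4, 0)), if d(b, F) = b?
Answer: -217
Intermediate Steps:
S(R) = -7 + 3*R (S(R) = -7 + ((R + R) + R) = -7 + (2*R + R) = -7 + 3*R)
31*S(d(4 - 1*4, 0)) = 31*(-7 + 3*(4 - 1*4)) = 31*(-7 + 3*(4 - 4)) = 31*(-7 + 3*0) = 31*(-7 + 0) = 31*(-7) = -217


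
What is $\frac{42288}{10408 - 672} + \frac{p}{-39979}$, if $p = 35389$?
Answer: $\frac{168260581}{48654443} \approx 3.4583$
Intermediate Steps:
$\frac{42288}{10408 - 672} + \frac{p}{-39979} = \frac{42288}{10408 - 672} + \frac{35389}{-39979} = \frac{42288}{9736} + 35389 \left(- \frac{1}{39979}\right) = 42288 \cdot \frac{1}{9736} - \frac{35389}{39979} = \frac{5286}{1217} - \frac{35389}{39979} = \frac{168260581}{48654443}$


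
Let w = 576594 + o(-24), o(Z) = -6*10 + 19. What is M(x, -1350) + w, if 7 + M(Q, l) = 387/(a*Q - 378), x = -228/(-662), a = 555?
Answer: 3962009879/6872 ≈ 5.7654e+5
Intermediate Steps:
x = 114/331 (x = -228*(-1/662) = 114/331 ≈ 0.34441)
M(Q, l) = -7 + 387/(-378 + 555*Q) (M(Q, l) = -7 + 387/(555*Q - 378) = -7 + 387/(-378 + 555*Q))
o(Z) = -41 (o(Z) = -60 + 19 = -41)
w = 576553 (w = 576594 - 41 = 576553)
M(x, -1350) + w = (1011 - 1295*114/331)/(-126 + 185*(114/331)) + 576553 = (1011 - 147630/331)/(-126 + 21090/331) + 576553 = (187011/331)/(-20616/331) + 576553 = -331/20616*187011/331 + 576553 = -62337/6872 + 576553 = 3962009879/6872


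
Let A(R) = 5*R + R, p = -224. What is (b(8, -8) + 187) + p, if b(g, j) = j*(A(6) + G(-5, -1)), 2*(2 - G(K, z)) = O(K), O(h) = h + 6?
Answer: -337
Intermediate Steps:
O(h) = 6 + h
G(K, z) = -1 - K/2 (G(K, z) = 2 - (6 + K)/2 = 2 + (-3 - K/2) = -1 - K/2)
A(R) = 6*R
b(g, j) = 75*j/2 (b(g, j) = j*(6*6 + (-1 - ½*(-5))) = j*(36 + (-1 + 5/2)) = j*(36 + 3/2) = j*(75/2) = 75*j/2)
(b(8, -8) + 187) + p = ((75/2)*(-8) + 187) - 224 = (-300 + 187) - 224 = -113 - 224 = -337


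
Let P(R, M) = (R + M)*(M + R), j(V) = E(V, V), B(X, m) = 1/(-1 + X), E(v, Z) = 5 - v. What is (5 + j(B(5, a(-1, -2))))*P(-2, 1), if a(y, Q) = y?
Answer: 39/4 ≈ 9.7500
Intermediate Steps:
j(V) = 5 - V
P(R, M) = (M + R)² (P(R, M) = (M + R)*(M + R) = (M + R)²)
(5 + j(B(5, a(-1, -2))))*P(-2, 1) = (5 + (5 - 1/(-1 + 5)))*(1 - 2)² = (5 + (5 - 1/4))*(-1)² = (5 + (5 - 1*¼))*1 = (5 + (5 - ¼))*1 = (5 + 19/4)*1 = (39/4)*1 = 39/4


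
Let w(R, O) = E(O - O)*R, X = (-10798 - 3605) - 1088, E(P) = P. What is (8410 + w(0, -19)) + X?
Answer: -7081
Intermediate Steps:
X = -15491 (X = -14403 - 1088 = -15491)
w(R, O) = 0 (w(R, O) = (O - O)*R = 0*R = 0)
(8410 + w(0, -19)) + X = (8410 + 0) - 15491 = 8410 - 15491 = -7081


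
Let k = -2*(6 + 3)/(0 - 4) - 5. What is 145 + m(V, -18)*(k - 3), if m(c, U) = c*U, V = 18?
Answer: 1279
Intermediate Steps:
m(c, U) = U*c
k = -½ (k = -18/(-4) - 5 = -18*(-1)/4 - 5 = -2*(-9/4) - 5 = 9/2 - 5 = -½ ≈ -0.50000)
145 + m(V, -18)*(k - 3) = 145 + (-18*18)*(-½ - 3) = 145 - 324*(-7/2) = 145 + 1134 = 1279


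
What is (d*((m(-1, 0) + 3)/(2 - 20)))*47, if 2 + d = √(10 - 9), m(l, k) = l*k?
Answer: 47/6 ≈ 7.8333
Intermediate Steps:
m(l, k) = k*l
d = -1 (d = -2 + √(10 - 9) = -2 + √1 = -2 + 1 = -1)
(d*((m(-1, 0) + 3)/(2 - 20)))*47 = -(0*(-1) + 3)/(2 - 20)*47 = -(0 + 3)/(-18)*47 = -3*(-1)/18*47 = -1*(-⅙)*47 = (⅙)*47 = 47/6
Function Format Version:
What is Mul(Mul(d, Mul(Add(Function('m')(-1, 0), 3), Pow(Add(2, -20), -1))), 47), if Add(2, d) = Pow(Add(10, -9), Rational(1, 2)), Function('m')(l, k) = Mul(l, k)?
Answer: Rational(47, 6) ≈ 7.8333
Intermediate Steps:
Function('m')(l, k) = Mul(k, l)
d = -1 (d = Add(-2, Pow(Add(10, -9), Rational(1, 2))) = Add(-2, Pow(1, Rational(1, 2))) = Add(-2, 1) = -1)
Mul(Mul(d, Mul(Add(Function('m')(-1, 0), 3), Pow(Add(2, -20), -1))), 47) = Mul(Mul(-1, Mul(Add(Mul(0, -1), 3), Pow(Add(2, -20), -1))), 47) = Mul(Mul(-1, Mul(Add(0, 3), Pow(-18, -1))), 47) = Mul(Mul(-1, Mul(3, Rational(-1, 18))), 47) = Mul(Mul(-1, Rational(-1, 6)), 47) = Mul(Rational(1, 6), 47) = Rational(47, 6)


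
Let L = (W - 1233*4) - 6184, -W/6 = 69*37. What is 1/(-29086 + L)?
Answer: -1/55520 ≈ -1.8012e-5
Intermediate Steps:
W = -15318 (W = -414*37 = -6*2553 = -15318)
L = -26434 (L = (-15318 - 1233*4) - 6184 = (-15318 - 4932) - 6184 = -20250 - 6184 = -26434)
1/(-29086 + L) = 1/(-29086 - 26434) = 1/(-55520) = -1/55520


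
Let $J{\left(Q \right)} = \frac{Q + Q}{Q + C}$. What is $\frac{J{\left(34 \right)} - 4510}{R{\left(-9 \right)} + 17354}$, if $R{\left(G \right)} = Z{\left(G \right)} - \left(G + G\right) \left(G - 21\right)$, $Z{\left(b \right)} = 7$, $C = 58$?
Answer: $- \frac{34571}{128961} \approx -0.26807$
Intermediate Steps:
$J{\left(Q \right)} = \frac{2 Q}{58 + Q}$ ($J{\left(Q \right)} = \frac{Q + Q}{Q + 58} = \frac{2 Q}{58 + Q}$)
$R{\left(G \right)} = 7 - 2 G \left(-21 + G\right)$ ($R{\left(G \right)} = 7 - \left(G + G\right) \left(G - 21\right) = 7 - 2 G \left(-21 + G\right)$)
$\frac{J{\left(34 \right)} - 4510}{R{\left(-9 \right)} + 17354} = \frac{2 \cdot 34 \frac{1}{58 + 34} - 4510}{\left(7 - 2 \left(-9\right)^{2} + 42 \left(-9\right)\right) + 17354} = \frac{2 \cdot 34 \cdot \frac{1}{92} - 4510}{\left(7 - 162 - 378\right) + 17354} = \frac{\frac{17}{23} - 4510}{-533 + 17354} = - \frac{103713}{23 \cdot 16821} = \left(- \frac{103713}{23}\right) \frac{1}{16821} = - \frac{34571}{128961}$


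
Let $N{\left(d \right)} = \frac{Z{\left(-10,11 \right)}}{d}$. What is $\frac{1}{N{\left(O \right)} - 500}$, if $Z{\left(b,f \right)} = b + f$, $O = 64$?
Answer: $- \frac{64}{31999} \approx -0.0020001$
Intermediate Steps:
$N{\left(d \right)} = \frac{1}{d}$ ($N{\left(d \right)} = \frac{-10 + 11}{d} = 1 \frac{1}{d} = \frac{1}{d}$)
$\frac{1}{N{\left(O \right)} - 500} = \frac{1}{\frac{1}{64} - 500} = \frac{1}{- \frac{31999}{64}} = - \frac{64}{31999}$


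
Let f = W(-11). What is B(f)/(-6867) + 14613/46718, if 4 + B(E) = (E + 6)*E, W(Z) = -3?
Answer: 14422115/45830358 ≈ 0.31468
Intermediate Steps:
f = -3
B(E) = -4 + E*(6 + E) (B(E) = -4 + (E + 6)*E = -4 + (6 + E)*E = -4 + E*(6 + E))
B(f)/(-6867) + 14613/46718 = (-4 + (-3)² + 6*(-3))/(-6867) + 14613/46718 = (-4 + 9 - 18)*(-1/6867) + 14613*(1/46718) = -13*(-1/6867) + 14613/46718 = 13/6867 + 14613/46718 = 14422115/45830358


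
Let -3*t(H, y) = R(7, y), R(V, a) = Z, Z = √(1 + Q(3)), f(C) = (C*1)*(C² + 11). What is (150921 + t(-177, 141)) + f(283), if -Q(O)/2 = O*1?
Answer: 22819221 - I*√5/3 ≈ 2.2819e+7 - 0.74536*I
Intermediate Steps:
Q(O) = -2*O
f(C) = C*(11 + C²)
Z = I*√5 (Z = √(1 - 2*3) = √(1 - 6) = √(-5) = I*√5 ≈ 2.2361*I)
R(V, a) = I*√5
t(H, y) = -I*√5/3
(150921 + t(-177, 141)) + f(283) = (150921 - I*√5/3) + 283*(11 + 283²) = (150921 - I*√5/3) + 283*(11 + 80089) = (150921 - I*√5/3) + 283*80100 = (150921 - I*√5/3) + 22668300 = 22819221 - I*√5/3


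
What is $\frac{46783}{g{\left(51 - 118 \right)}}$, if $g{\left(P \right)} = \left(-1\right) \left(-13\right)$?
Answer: $\frac{46783}{13} \approx 3598.7$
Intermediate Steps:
$g{\left(P \right)} = 13$
$\frac{46783}{g{\left(51 - 118 \right)}} = \frac{46783}{13}$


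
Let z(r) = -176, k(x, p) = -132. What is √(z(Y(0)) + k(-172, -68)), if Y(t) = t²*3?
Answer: 2*I*√77 ≈ 17.55*I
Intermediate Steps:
Y(t) = 3*t²
√(z(Y(0)) + k(-172, -68)) = √(-176 - 132) = √(-308) = 2*I*√77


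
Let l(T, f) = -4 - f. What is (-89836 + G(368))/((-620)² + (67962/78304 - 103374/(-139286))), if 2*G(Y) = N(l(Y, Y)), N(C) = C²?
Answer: -56289225521984/1048133545906607 ≈ -0.053704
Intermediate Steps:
G(Y) = (-4 - Y)²/2
(-89836 + G(368))/((-620)² + (67962/78304 - 103374/(-139286))) = (-89836 + (4 + 368)²/2)/((-620)² + (67962/78304 - 103374/(-139286))) = (-89836 + (½)*372²)/(384400 + (67962*(1/78304) - 103374*(-1/139286))) = (-89836 + (½)*138384)/(384400 + (33981/39152 + 51687/69643)) = (-89836 + 69192)/(384400 + 4390188207/2726662736) = -20644/1048133545906607/2726662736 = -20644*2726662736/1048133545906607 = -56289225521984/1048133545906607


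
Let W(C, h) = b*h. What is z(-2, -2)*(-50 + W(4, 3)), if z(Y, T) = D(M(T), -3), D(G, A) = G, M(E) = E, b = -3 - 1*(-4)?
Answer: 94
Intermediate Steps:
b = 1 (b = -3 + 4 = 1)
W(C, h) = h (W(C, h) = 1*h = h)
z(Y, T) = T
z(-2, -2)*(-50 + W(4, 3)) = -2*(-50 + 3) = -2*(-47) = 94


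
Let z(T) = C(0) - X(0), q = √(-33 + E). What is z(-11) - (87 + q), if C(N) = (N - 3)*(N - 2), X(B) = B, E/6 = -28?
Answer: -81 - I*√201 ≈ -81.0 - 14.177*I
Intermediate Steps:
E = -168 (E = 6*(-28) = -168)
q = I*√201 (q = √(-33 - 168) = √(-201) = I*√201 ≈ 14.177*I)
C(N) = (-3 + N)*(-2 + N)
z(T) = 6 (z(T) = (6 + 0² - 5*0) - 1*0 = (6 + 0 + 0) + 0 = 6 + 0 = 6)
z(-11) - (87 + q) = 6 - (87 + I*√201) = 6 + (-87 - I*√201) = -81 - I*√201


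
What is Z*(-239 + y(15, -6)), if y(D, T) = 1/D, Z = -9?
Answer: 10752/5 ≈ 2150.4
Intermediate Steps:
Z*(-239 + y(15, -6)) = -9*(-239 + 1/15) = -9*(-3584/15) = 10752/5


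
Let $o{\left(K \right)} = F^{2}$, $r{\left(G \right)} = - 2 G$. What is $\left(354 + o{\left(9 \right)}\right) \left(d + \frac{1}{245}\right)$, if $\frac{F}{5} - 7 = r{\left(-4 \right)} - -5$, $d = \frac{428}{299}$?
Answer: $\frac{1088816286}{73255} \approx 14863.0$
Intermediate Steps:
$d = \frac{428}{299}$ ($d = 428 \cdot \frac{1}{299} = \frac{428}{299} \approx 1.4314$)
$F = 100$ ($F = 35 + 5 \left(\left(-2\right) \left(-4\right) - -5\right) = 35 + 5 \left(8 + 5\right) = 35 + 5 \cdot 13 = 35 + 65 = 100$)
$o{\left(K \right)} = 10000$ ($o{\left(K \right)} = 100^{2} = 10000$)
$\left(354 + o{\left(9 \right)}\right) \left(d + \frac{1}{245}\right) = \left(354 + 10000\right) \left(\frac{428}{299} + \frac{1}{245}\right) = 10354 \left(\frac{428}{299} + \frac{1}{245}\right) = 10354 \cdot \frac{105159}{73255} = \frac{1088816286}{73255}$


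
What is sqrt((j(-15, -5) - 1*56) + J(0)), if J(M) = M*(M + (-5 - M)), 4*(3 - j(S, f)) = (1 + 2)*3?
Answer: I*sqrt(221)/2 ≈ 7.433*I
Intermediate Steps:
j(S, f) = 3/4 (j(S, f) = 3 - (1 + 2)*3/4 = 3 - 3*3/4 = 3 - 1/4*9 = 3 - 9/4 = 3/4)
J(M) = -5*M (J(M) = M*(-5) = -5*M)
sqrt((j(-15, -5) - 1*56) + J(0)) = sqrt((3/4 - 1*56) - 5*0) = sqrt((3/4 - 56) + 0) = sqrt(-221/4 + 0) = sqrt(-221/4) = I*sqrt(221)/2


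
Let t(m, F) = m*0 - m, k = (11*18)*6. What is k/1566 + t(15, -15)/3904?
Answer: 85453/113216 ≈ 0.75478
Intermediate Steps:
k = 1188 (k = 198*6 = 1188)
t(m, F) = -m (t(m, F) = 0 - m = -m)
k/1566 + t(15, -15)/3904 = 1188/1566 - 1*15/3904 = 1188*(1/1566) - 15*1/3904 = 22/29 - 15/3904 = 85453/113216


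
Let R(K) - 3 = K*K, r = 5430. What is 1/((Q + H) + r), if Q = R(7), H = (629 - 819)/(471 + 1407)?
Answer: 939/5147503 ≈ 0.00018242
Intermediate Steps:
R(K) = 3 + K² (R(K) = 3 + K*K = 3 + K²)
H = -95/939 (H = -190/1878 = -190*1/1878 = -95/939 ≈ -0.10117)
Q = 52 (Q = 3 + 7² = 3 + 49 = 52)
1/((Q + H) + r) = 1/((52 - 95/939) + 5430) = 1/(48733/939 + 5430) = 1/(5147503/939) = 939/5147503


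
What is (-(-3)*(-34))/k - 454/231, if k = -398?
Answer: -78565/45969 ≈ -1.7091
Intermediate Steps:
(-(-3)*(-34))/k - 454/231 = -(-3)*(-34)/(-398) - 454/231 = -3*34*(-1/398) - 454*1/231 = -102*(-1/398) - 454/231 = 51/199 - 454/231 = -78565/45969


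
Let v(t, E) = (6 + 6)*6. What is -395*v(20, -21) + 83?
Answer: -28357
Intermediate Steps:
v(t, E) = 72 (v(t, E) = 12*6 = 72)
-395*v(20, -21) + 83 = -395*72 + 83 = -28440 + 83 = -28357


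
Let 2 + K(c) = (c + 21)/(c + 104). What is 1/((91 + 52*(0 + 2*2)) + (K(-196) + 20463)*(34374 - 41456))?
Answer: -46/6666226813 ≈ -6.9005e-9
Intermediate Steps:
K(c) = -2 + (21 + c)/(104 + c) (K(c) = -2 + (c + 21)/(c + 104) = -2 + (21 + c)/(104 + c))
1/((91 + 52*(0 + 2*2)) + (K(-196) + 20463)*(34374 - 41456)) = 1/((91 + 52*(0 + 2*2)) + ((-187 - 1*(-196))/(104 - 196) + 20463)*(34374 - 41456)) = 1/((91 + 52*(0 + 4)) + ((-187 + 196)/(-92) + 20463)*(-7082)) = 1/((91 + 52*4) + (-1/92*9 + 20463)*(-7082)) = 1/((91 + 208) + (-9/92 + 20463)*(-7082)) = 1/(299 + (1882587/92)*(-7082)) = 1/(299 - 6666240567/46) = 1/(-6666226813/46) = -46/6666226813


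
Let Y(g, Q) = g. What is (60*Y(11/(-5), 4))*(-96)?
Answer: 12672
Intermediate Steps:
(60*Y(11/(-5), 4))*(-96) = (60*(11/(-5)))*(-96) = (60*(11*(-1/5)))*(-96) = (60*(-11/5))*(-96) = -132*(-96) = 12672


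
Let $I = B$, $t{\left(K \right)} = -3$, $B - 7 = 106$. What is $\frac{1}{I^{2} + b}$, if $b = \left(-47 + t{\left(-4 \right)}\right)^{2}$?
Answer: $\frac{1}{15269} \approx 6.5492 \cdot 10^{-5}$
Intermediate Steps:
$B = 113$ ($B = 7 + 106 = 113$)
$I = 113$
$b = 2500$ ($b = \left(-47 - 3\right)^{2} = \left(-50\right)^{2} = 2500$)
$\frac{1}{I^{2} + b} = \frac{1}{113^{2} + 2500} = \frac{1}{12769 + 2500} = \frac{1}{15269}$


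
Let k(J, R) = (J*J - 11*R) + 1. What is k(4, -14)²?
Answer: 29241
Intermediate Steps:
k(J, R) = 1 + J² - 11*R (k(J, R) = (J² - 11*R) + 1 = 1 + J² - 11*R)
k(4, -14)² = (1 + 4² - 11*(-14))² = (1 + 16 + 154)² = 171² = 29241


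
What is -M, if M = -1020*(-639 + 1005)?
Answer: 373320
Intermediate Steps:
M = -373320 (M = -1020*366 = -373320)
-M = -1*(-373320) = 373320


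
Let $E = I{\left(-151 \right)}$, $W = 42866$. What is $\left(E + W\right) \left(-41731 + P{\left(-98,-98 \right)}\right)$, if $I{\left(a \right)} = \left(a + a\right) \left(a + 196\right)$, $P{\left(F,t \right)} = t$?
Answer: $-1224585804$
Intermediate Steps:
$I{\left(a \right)} = 2 a \left(196 + a\right)$
$E = -13590$ ($E = 2 \left(-151\right) \left(196 - 151\right) = 2 \left(-151\right) 45 = -13590$)
$\left(E + W\right) \left(-41731 + P{\left(-98,-98 \right)}\right) = \left(-13590 + 42866\right) \left(-41731 - 98\right) = 29276 \left(-41829\right) = -1224585804$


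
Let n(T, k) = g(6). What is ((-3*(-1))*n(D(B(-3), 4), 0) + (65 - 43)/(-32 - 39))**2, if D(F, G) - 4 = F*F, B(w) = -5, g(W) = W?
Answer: 1577536/5041 ≈ 312.94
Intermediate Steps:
D(F, G) = 4 + F**2 (D(F, G) = 4 + F*F = 4 + F**2)
n(T, k) = 6
((-3*(-1))*n(D(B(-3), 4), 0) + (65 - 43)/(-32 - 39))**2 = (-3*(-1)*6 + (65 - 43)/(-32 - 39))**2 = (3*6 + 22/(-71))**2 = (18 + 22*(-1/71))**2 = (18 - 22/71)**2 = (1256/71)**2 = 1577536/5041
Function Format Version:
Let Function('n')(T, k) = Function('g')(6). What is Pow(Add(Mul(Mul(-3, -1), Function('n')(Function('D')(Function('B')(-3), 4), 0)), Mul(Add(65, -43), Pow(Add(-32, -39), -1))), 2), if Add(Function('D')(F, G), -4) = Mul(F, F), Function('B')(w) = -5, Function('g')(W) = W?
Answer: Rational(1577536, 5041) ≈ 312.94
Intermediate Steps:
Function('D')(F, G) = Add(4, Pow(F, 2)) (Function('D')(F, G) = Add(4, Mul(F, F)) = Add(4, Pow(F, 2)))
Function('n')(T, k) = 6
Pow(Add(Mul(Mul(-3, -1), Function('n')(Function('D')(Function('B')(-3), 4), 0)), Mul(Add(65, -43), Pow(Add(-32, -39), -1))), 2) = Pow(Add(Mul(Mul(-3, -1), 6), Mul(Add(65, -43), Pow(Add(-32, -39), -1))), 2) = Pow(Add(Mul(3, 6), Mul(22, Pow(-71, -1))), 2) = Pow(Add(18, Mul(22, Rational(-1, 71))), 2) = Pow(Add(18, Rational(-22, 71)), 2) = Pow(Rational(1256, 71), 2) = Rational(1577536, 5041)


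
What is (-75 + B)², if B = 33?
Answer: 1764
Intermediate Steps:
(-75 + B)² = (-75 + 33)² = (-42)² = 1764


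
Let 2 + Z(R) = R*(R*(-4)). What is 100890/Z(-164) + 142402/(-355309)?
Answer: -66107993/49387951 ≈ -1.3385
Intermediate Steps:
Z(R) = -2 - 4*R² (Z(R) = -2 + R*(R*(-4)) = -2 + R*(-4*R) = -2 - 4*R²)
100890/Z(-164) + 142402/(-355309) = 100890/(-2 - 4*(-164)²) + 142402/(-355309) = 100890/(-2 - 4*26896) + 142402*(-1/355309) = 100890/(-2 - 107584) - 142402/355309 = 100890/(-107586) - 142402/355309 = 100890*(-1/107586) - 142402/355309 = -5605/5977 - 142402/355309 = -66107993/49387951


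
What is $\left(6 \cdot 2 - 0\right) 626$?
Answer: $7512$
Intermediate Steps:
$\left(6 \cdot 2 - 0\right) 626 = \left(12 + 0\right) 626 = 12 \cdot 626 = 7512$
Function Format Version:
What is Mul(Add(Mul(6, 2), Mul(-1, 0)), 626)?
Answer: 7512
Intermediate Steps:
Mul(Add(Mul(6, 2), Mul(-1, 0)), 626) = Mul(Add(12, 0), 626) = Mul(12, 626) = 7512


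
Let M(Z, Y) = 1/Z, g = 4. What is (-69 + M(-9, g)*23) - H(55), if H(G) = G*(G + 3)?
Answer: -29354/9 ≈ -3261.6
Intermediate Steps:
H(G) = G*(3 + G)
(-69 + M(-9, g)*23) - H(55) = (-69 + 23/(-9)) - 55*(3 + 55) = (-69 - ⅑*23) - 55*58 = (-69 - 23/9) - 1*3190 = -644/9 - 3190 = -29354/9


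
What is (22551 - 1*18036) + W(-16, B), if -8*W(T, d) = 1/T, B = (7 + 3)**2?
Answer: 577921/128 ≈ 4515.0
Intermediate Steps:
B = 100 (B = 10**2 = 100)
W(T, d) = -1/(8*T)
(22551 - 1*18036) + W(-16, B) = (22551 - 1*18036) - 1/8/(-16) = (22551 - 18036) - 1/8*(-1/16) = 4515 + 1/128 = 577921/128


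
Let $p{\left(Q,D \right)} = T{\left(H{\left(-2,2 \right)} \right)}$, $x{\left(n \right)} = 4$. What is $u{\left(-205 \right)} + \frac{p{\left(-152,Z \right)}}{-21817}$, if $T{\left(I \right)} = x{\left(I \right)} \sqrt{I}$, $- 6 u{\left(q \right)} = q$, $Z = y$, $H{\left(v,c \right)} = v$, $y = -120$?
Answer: $\frac{205}{6} - \frac{4 i \sqrt{2}}{21817} \approx 34.167 - 0.00025929 i$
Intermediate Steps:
$Z = -120$
$u{\left(q \right)} = - \frac{q}{6}$
$T{\left(I \right)} = 4 \sqrt{I}$
$p{\left(Q,D \right)} = 4 i \sqrt{2}$ ($p{\left(Q,D \right)} = 4 \sqrt{-2} = 4 i \sqrt{2}$)
$u{\left(-205 \right)} + \frac{p{\left(-152,Z \right)}}{-21817} = \left(- \frac{1}{6}\right) \left(-205\right) + \frac{4 i \sqrt{2}}{-21817} = \frac{205}{6} + 4 i \sqrt{2} \left(- \frac{1}{21817}\right) = \frac{205}{6} - \frac{4 i \sqrt{2}}{21817}$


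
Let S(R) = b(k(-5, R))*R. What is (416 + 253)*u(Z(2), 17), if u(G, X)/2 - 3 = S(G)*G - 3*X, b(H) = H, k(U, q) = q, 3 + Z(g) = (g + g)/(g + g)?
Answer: -74928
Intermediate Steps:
Z(g) = -2 (Z(g) = -3 + (g + g)/(g + g) = -3 + (2*g)/((2*g)) = -3 + (2*g)*(1/(2*g)) = -3 + 1 = -2)
S(R) = R² (S(R) = R*R = R²)
u(G, X) = 6 - 6*X + 2*G³ (u(G, X) = 6 + 2*(G²*G - 3*X) = 6 + 2*(G³ - 3*X) = 6 + (-6*X + 2*G³) = 6 - 6*X + 2*G³)
(416 + 253)*u(Z(2), 17) = (416 + 253)*(6 - 6*17 + 2*(-2)³) = 669*(6 - 102 + 2*(-8)) = 669*(6 - 102 - 16) = 669*(-112) = -74928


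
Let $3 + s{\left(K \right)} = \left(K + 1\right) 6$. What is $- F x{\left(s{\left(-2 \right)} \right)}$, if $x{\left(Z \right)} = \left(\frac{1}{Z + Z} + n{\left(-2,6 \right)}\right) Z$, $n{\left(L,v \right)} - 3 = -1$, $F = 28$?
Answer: $490$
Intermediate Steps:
$n{\left(L,v \right)} = 2$ ($n{\left(L,v \right)} = 3 - 1 = 2$)
$s{\left(K \right)} = 3 + 6 K$ ($s{\left(K \right)} = -3 + \left(K + 1\right) 6 = -3 + \left(1 + K\right) 6 = -3 + \left(6 + 6 K\right) = 3 + 6 K$)
$x{\left(Z \right)} = Z \left(2 + \frac{1}{2 Z}\right)$ ($x{\left(Z \right)} = \left(\frac{1}{Z + Z} + 2\right) Z = \left(\frac{1}{2 Z} + 2\right) Z = \left(2 + \frac{1}{2 Z}\right) Z = Z \left(2 + \frac{1}{2 Z}\right)$)
$- F x{\left(s{\left(-2 \right)} \right)} = - 28 \left(\frac{1}{2} + 2 \left(3 + 6 \left(-2\right)\right)\right) = - 28 \left(\frac{1}{2} + 2 \left(3 - 12\right)\right) = - 28 \left(\frac{1}{2} + 2 \left(-9\right)\right) = - 28 \left(\frac{1}{2} - 18\right) = - \frac{28 \left(-35\right)}{2} = \left(-1\right) \left(-490\right) = 490$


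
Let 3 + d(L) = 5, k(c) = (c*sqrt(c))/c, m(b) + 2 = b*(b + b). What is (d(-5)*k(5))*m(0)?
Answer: -4*sqrt(5) ≈ -8.9443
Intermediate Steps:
m(b) = -2 + 2*b**2 (m(b) = -2 + b*(b + b) = -2 + b*(2*b) = -2 + 2*b**2)
k(c) = sqrt(c) (k(c) = c**(3/2)/c = sqrt(c))
d(L) = 2 (d(L) = -3 + 5 = 2)
(d(-5)*k(5))*m(0) = (2*sqrt(5))*(-2 + 2*0**2) = (2*sqrt(5))*(-2 + 2*0) = (2*sqrt(5))*(-2 + 0) = (2*sqrt(5))*(-2) = -4*sqrt(5)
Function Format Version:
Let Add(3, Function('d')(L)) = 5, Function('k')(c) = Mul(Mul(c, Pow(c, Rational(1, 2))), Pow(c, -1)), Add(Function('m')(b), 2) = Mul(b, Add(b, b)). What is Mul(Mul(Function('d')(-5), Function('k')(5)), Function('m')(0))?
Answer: Mul(-4, Pow(5, Rational(1, 2))) ≈ -8.9443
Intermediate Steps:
Function('m')(b) = Add(-2, Mul(2, Pow(b, 2))) (Function('m')(b) = Add(-2, Mul(b, Add(b, b))) = Add(-2, Mul(b, Mul(2, b))) = Add(-2, Mul(2, Pow(b, 2))))
Function('k')(c) = Pow(c, Rational(1, 2)) (Function('k')(c) = Mul(Pow(c, Rational(3, 2)), Pow(c, -1)) = Pow(c, Rational(1, 2)))
Function('d')(L) = 2 (Function('d')(L) = Add(-3, 5) = 2)
Mul(Mul(Function('d')(-5), Function('k')(5)), Function('m')(0)) = Mul(Mul(2, Pow(5, Rational(1, 2))), Add(-2, Mul(2, Pow(0, 2)))) = Mul(Mul(2, Pow(5, Rational(1, 2))), Add(-2, Mul(2, 0))) = Mul(Mul(2, Pow(5, Rational(1, 2))), Add(-2, 0)) = Mul(Mul(2, Pow(5, Rational(1, 2))), -2) = Mul(-4, Pow(5, Rational(1, 2)))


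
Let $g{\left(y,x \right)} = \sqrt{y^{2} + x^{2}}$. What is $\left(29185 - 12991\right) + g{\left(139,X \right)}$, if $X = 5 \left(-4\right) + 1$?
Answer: $16194 + \sqrt{19682} \approx 16334.0$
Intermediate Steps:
$X = -19$ ($X = -20 + 1 = -19$)
$g{\left(y,x \right)} = \sqrt{x^{2} + y^{2}}$
$\left(29185 - 12991\right) + g{\left(139,X \right)} = \left(29185 - 12991\right) + \sqrt{\left(-19\right)^{2} + 139^{2}} = 16194 + \sqrt{361 + 19321} = 16194 + \sqrt{19682}$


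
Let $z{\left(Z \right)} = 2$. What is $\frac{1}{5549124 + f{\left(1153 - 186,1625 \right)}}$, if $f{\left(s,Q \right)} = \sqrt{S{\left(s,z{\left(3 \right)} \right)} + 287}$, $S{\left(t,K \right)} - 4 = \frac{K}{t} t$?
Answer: $\frac{5549124}{30792777167083} - \frac{\sqrt{293}}{30792777167083} \approx 1.8021 \cdot 10^{-7}$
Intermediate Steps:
$S{\left(t,K \right)} = 4 + K$ ($S{\left(t,K \right)} = 4 + \frac{K}{t} t = 4 + K$)
$f{\left(s,Q \right)} = \sqrt{293}$ ($f{\left(s,Q \right)} = \sqrt{\left(4 + 2\right) + 287} = \sqrt{6 + 287} = \sqrt{293}$)
$\frac{1}{5549124 + f{\left(1153 - 186,1625 \right)}} = \frac{1}{5549124 + \sqrt{293}}$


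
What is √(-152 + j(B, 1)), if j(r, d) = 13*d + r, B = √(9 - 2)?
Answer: √(-139 + √7) ≈ 11.677*I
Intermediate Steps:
B = √7 ≈ 2.6458
j(r, d) = r + 13*d
√(-152 + j(B, 1)) = √(-152 + (√7 + 13*1)) = √(-152 + (√7 + 13)) = √(-152 + (13 + √7)) = √(-139 + √7)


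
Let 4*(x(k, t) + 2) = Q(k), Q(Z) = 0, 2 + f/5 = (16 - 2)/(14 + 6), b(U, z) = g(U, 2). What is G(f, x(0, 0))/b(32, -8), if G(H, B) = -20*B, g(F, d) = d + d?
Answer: 10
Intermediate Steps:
g(F, d) = 2*d
b(U, z) = 4 (b(U, z) = 2*2 = 4)
f = -13/2 (f = -10 + 5*((16 - 2)/(14 + 6)) = -10 + 5*(14/20) = -10 + 5*(14*(1/20)) = -10 + 5*(7/10) = -10 + 7/2 = -13/2 ≈ -6.5000)
x(k, t) = -2 (x(k, t) = -2 + (1/4)*0 = -2 + 0 = -2)
G(f, x(0, 0))/b(32, -8) = -20*(-2)/4 = 40*(1/4) = 10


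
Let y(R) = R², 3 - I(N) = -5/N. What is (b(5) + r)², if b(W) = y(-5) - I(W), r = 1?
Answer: 484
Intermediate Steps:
I(N) = 3 + 5/N (I(N) = 3 - (-5)/N = 3 + 5/N)
b(W) = 22 - 5/W (b(W) = (-5)² - (3 + 5/W) = 25 + (-3 - 5/W) = 22 - 5/W)
(b(5) + r)² = ((22 - 5/5) + 1)² = ((22 - 5*⅕) + 1)² = ((22 - 1) + 1)² = (21 + 1)² = 22² = 484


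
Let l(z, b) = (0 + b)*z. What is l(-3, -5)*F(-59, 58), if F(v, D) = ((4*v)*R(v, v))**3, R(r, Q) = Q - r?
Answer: 0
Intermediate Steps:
l(z, b) = b*z
F(v, D) = 0 (F(v, D) = ((4*v)*(v - v))**3 = ((4*v)*0)**3 = 0**3 = 0)
l(-3, -5)*F(-59, 58) = -5*(-3)*0 = 15*0 = 0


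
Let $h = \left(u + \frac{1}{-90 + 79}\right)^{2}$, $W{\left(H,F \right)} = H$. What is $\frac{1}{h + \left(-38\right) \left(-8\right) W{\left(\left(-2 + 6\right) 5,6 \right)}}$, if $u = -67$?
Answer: $\frac{121}{1280324} \approx 9.4507 \cdot 10^{-5}$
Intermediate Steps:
$h = \frac{544644}{121}$ ($h = \left(-67 + \frac{1}{-90 + 79}\right)^{2} = \left(-67 + \frac{1}{-11}\right)^{2} = \left(-67 - \frac{1}{11}\right)^{2} = \left(- \frac{738}{11}\right)^{2} = \frac{544644}{121} \approx 4501.2$)
$\frac{1}{h + \left(-38\right) \left(-8\right) W{\left(\left(-2 + 6\right) 5,6 \right)}} = \frac{1}{\frac{544644}{121} + \left(-38\right) \left(-8\right) \left(-2 + 6\right) 5} = \frac{1}{\frac{544644}{121} + 304 \cdot 4 \cdot 5} = \frac{1}{\frac{544644}{121} + 304 \cdot 20} = \frac{1}{\frac{544644}{121} + 6080} = \frac{1}{\frac{1280324}{121}} = \frac{121}{1280324}$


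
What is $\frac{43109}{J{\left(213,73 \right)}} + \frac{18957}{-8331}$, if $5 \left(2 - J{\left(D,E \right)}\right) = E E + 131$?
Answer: $- \frac{126601403}{3026930} \approx -41.825$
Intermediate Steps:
$J{\left(D,E \right)} = - \frac{121}{5} - \frac{E^{2}}{5}$ ($J{\left(D,E \right)} = 2 - \frac{E E + 131}{5} = 2 - \frac{E^{2} + 131}{5} = 2 - \frac{131 + E^{2}}{5} = 2 - \left(\frac{131}{5} + \frac{E^{2}}{5}\right) = - \frac{121}{5} - \frac{E^{2}}{5}$)
$\frac{43109}{J{\left(213,73 \right)}} + \frac{18957}{-8331} = \frac{43109}{- \frac{121}{5} - \frac{73^{2}}{5}} + \frac{18957}{-8331} = \frac{43109}{- \frac{121}{5} - \frac{5329}{5}} + 18957 \left(- \frac{1}{8331}\right) = \frac{43109}{- \frac{121}{5} - \frac{5329}{5}} - \frac{6319}{2777} = \frac{43109}{-1090} - \frac{6319}{2777} = 43109 \left(- \frac{1}{1090}\right) - \frac{6319}{2777} = - \frac{43109}{1090} - \frac{6319}{2777} = - \frac{126601403}{3026930}$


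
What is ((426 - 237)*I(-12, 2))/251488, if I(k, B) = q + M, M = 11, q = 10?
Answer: 3969/251488 ≈ 0.015782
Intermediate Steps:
I(k, B) = 21 (I(k, B) = 10 + 11 = 21)
((426 - 237)*I(-12, 2))/251488 = ((426 - 237)*21)/251488 = (189*21)*(1/251488) = 3969*(1/251488) = 3969/251488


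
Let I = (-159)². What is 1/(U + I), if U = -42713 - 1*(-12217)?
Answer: -1/5215 ≈ -0.00019175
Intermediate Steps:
I = 25281
U = -30496 (U = -42713 + 12217 = -30496)
1/(U + I) = 1/(-30496 + 25281) = 1/(-5215) = -1/5215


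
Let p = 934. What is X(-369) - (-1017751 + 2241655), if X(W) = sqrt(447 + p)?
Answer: -1223904 + sqrt(1381) ≈ -1.2239e+6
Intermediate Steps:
X(W) = sqrt(1381) (X(W) = sqrt(447 + 934) = sqrt(1381))
X(-369) - (-1017751 + 2241655) = sqrt(1381) - (-1017751 + 2241655) = sqrt(1381) - 1*1223904 = sqrt(1381) - 1223904 = -1223904 + sqrt(1381)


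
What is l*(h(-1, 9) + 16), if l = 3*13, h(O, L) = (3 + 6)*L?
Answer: 3783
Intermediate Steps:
h(O, L) = 9*L
l = 39
l*(h(-1, 9) + 16) = 39*(9*9 + 16) = 39*(81 + 16) = 39*97 = 3783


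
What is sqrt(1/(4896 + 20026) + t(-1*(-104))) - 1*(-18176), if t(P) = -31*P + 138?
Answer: 18176 + I*sqrt(1916733350302)/24922 ≈ 18176.0 + 55.552*I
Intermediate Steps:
t(P) = 138 - 31*P
sqrt(1/(4896 + 20026) + t(-1*(-104))) - 1*(-18176) = sqrt(1/(4896 + 20026) + (138 - (-31)*(-104))) - 1*(-18176) = sqrt(1/24922 + (138 - 31*104)) + 18176 = sqrt(1/24922 + (138 - 3224)) + 18176 = sqrt(1/24922 - 3086) + 18176 = sqrt(-76909291/24922) + 18176 = I*sqrt(1916733350302)/24922 + 18176 = 18176 + I*sqrt(1916733350302)/24922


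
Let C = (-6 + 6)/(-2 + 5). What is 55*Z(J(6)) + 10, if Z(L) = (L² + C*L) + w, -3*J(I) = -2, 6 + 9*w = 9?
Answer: 475/9 ≈ 52.778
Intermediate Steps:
w = ⅓ (w = -⅔ + (⅑)*9 = -⅔ + 1 = ⅓ ≈ 0.33333)
J(I) = ⅔ (J(I) = -⅓*(-2) = ⅔)
C = 0 (C = 0/3 = 0*(⅓) = 0)
Z(L) = ⅓ + L² (Z(L) = (L² + 0*L) + ⅓ = (L² + 0) + ⅓ = L² + ⅓ = ⅓ + L²)
55*Z(J(6)) + 10 = 55*(⅓ + (⅔)²) + 10 = 55*(⅓ + 4/9) + 10 = 55*(7/9) + 10 = 385/9 + 10 = 475/9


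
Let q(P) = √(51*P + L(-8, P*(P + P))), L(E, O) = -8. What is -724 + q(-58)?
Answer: -724 + I*√2966 ≈ -724.0 + 54.461*I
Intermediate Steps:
q(P) = √(-8 + 51*P) (q(P) = √(51*P - 8) = √(-8 + 51*P))
-724 + q(-58) = -724 + √(-8 + 51*(-58)) = -724 + √(-8 - 2958) = -724 + √(-2966) = -724 + I*√2966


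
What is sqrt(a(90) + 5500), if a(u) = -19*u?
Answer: sqrt(3790) ≈ 61.563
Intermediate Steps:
sqrt(a(90) + 5500) = sqrt(-19*90 + 5500) = sqrt(-1710 + 5500) = sqrt(3790)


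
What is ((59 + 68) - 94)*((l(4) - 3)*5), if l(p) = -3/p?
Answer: -2475/4 ≈ -618.75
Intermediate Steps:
((59 + 68) - 94)*((l(4) - 3)*5) = ((59 + 68) - 94)*((-3/4 - 3)*5) = (127 - 94)*((-3*¼ - 3)*5) = 33*((-¾ - 3)*5) = 33*(-15/4*5) = 33*(-75/4) = -2475/4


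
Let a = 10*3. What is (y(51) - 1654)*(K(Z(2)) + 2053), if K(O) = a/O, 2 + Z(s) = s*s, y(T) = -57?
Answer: -3538348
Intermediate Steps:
Z(s) = -2 + s² (Z(s) = -2 + s*s = -2 + s²)
a = 30
K(O) = 30/O
(y(51) - 1654)*(K(Z(2)) + 2053) = (-57 - 1654)*(30/(-2 + 2²) + 2053) = -1711*(30/(-2 + 4) + 2053) = -1711*(30/2 + 2053) = -1711*(30*(½) + 2053) = -1711*(15 + 2053) = -1711*2068 = -3538348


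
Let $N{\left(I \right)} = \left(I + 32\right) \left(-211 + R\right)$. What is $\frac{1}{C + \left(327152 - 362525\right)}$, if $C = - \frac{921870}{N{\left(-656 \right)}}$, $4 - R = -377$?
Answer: $- \frac{3536}{125048199} \approx -2.8277 \cdot 10^{-5}$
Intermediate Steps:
$R = 381$ ($R = 4 - -377 = 4 + 377 = 381$)
$N{\left(I \right)} = 5440 + 170 I$ ($N{\left(I \right)} = \left(I + 32\right) \left(-211 + 381\right) = \left(32 + I\right) 170 = 5440 + 170 I$)
$C = \frac{30729}{3536}$ ($C = - \frac{921870}{5440 + 170 \left(-656\right)} = - \frac{921870}{5440 - 111520} = - \frac{921870}{-106080} = \left(-921870\right) \left(- \frac{1}{106080}\right) = \frac{30729}{3536} \approx 8.6903$)
$\frac{1}{C + \left(327152 - 362525\right)} = \frac{1}{\frac{30729}{3536} + \left(327152 - 362525\right)} = \frac{1}{\frac{30729}{3536} - 35373} = \frac{1}{- \frac{125048199}{3536}} = - \frac{3536}{125048199}$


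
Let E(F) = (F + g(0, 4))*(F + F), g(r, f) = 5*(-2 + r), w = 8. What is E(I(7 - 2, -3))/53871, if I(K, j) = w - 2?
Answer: -16/17957 ≈ -0.00089102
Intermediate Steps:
g(r, f) = -10 + 5*r
I(K, j) = 6 (I(K, j) = 8 - 2 = 6)
E(F) = 2*F*(-10 + F) (E(F) = (F + (-10 + 5*0))*(F + F) = (F + (-10 + 0))*(2*F) = (F - 10)*(2*F) = (-10 + F)*(2*F) = 2*F*(-10 + F))
E(I(7 - 2, -3))/53871 = (2*6*(-10 + 6))/53871 = (2*6*(-4))*(1/53871) = -48*1/53871 = -16/17957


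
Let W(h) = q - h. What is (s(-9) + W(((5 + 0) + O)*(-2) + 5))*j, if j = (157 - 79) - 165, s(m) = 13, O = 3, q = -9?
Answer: -1305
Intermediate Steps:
W(h) = -9 - h
j = -87 (j = 78 - 165 = -87)
(s(-9) + W(((5 + 0) + O)*(-2) + 5))*j = (13 + (-9 - (((5 + 0) + 3)*(-2) + 5)))*(-87) = (13 + (-9 - ((5 + 3)*(-2) + 5)))*(-87) = (13 + (-9 - (8*(-2) + 5)))*(-87) = (13 + (-9 - (-16 + 5)))*(-87) = (13 + (-9 - 1*(-11)))*(-87) = (13 + (-9 + 11))*(-87) = (13 + 2)*(-87) = 15*(-87) = -1305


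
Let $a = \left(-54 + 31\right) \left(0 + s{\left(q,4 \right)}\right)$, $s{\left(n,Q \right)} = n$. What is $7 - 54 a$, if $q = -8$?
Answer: $-9929$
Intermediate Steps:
$a = 184$ ($a = \left(-54 + 31\right) \left(0 - 8\right) = \left(-23\right) \left(-8\right) = 184$)
$7 - 54 a = 7 - 9936 = -9929$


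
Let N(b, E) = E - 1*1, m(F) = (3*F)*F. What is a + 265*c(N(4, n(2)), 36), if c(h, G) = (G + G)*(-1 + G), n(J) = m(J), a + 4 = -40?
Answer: 667756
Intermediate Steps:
m(F) = 3*F**2
a = -44 (a = -4 - 40 = -44)
n(J) = 3*J**2
N(b, E) = -1 + E (N(b, E) = E - 1 = -1 + E)
c(h, G) = 2*G*(-1 + G) (c(h, G) = (2*G)*(-1 + G) = 2*G*(-1 + G))
a + 265*c(N(4, n(2)), 36) = -44 + 265*(2*36*(-1 + 36)) = -44 + 265*(2*36*35) = -44 + 265*2520 = -44 + 667800 = 667756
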